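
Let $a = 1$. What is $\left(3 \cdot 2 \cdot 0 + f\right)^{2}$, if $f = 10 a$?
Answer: $100$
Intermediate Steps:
$f = 10$ ($f = 10 \cdot 1 = 10$)
$\left(3 \cdot 2 \cdot 0 + f\right)^{2} = \left(3 \cdot 2 \cdot 0 + 10\right)^{2} = \left(6 \cdot 0 + 10\right)^{2} = \left(0 + 10\right)^{2} = 10^{2} = 100$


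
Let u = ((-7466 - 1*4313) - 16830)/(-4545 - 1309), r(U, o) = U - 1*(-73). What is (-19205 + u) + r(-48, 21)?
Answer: -112251111/5854 ≈ -19175.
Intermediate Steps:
r(U, o) = 73 + U (r(U, o) = U + 73 = 73 + U)
u = 28609/5854 (u = ((-7466 - 4313) - 16830)/(-5854) = (-11779 - 16830)*(-1/5854) = -28609*(-1/5854) = 28609/5854 ≈ 4.8871)
(-19205 + u) + r(-48, 21) = (-19205 + 28609/5854) + (73 - 48) = -112397461/5854 + 25 = -112251111/5854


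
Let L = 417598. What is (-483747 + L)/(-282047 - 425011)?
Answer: 66149/707058 ≈ 0.093555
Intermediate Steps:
(-483747 + L)/(-282047 - 425011) = (-483747 + 417598)/(-282047 - 425011) = -66149/(-707058) = -66149*(-1/707058) = 66149/707058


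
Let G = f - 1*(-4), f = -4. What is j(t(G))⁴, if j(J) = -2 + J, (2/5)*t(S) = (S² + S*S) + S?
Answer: 16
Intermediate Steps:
G = 0 (G = -4 - 1*(-4) = -4 + 4 = 0)
t(S) = 5*S² + 5*S/2 (t(S) = 5*((S² + S*S) + S)/2 = 5*((S² + S²) + S)/2 = 5*(2*S² + S)/2 = 5*(S + 2*S²)/2 = 5*S² + 5*S/2)
j(t(G))⁴ = (-2 + (5/2)*0*(1 + 2*0))⁴ = (-2 + (5/2)*0*(1 + 0))⁴ = (-2 + (5/2)*0*1)⁴ = (-2 + 0)⁴ = (-2)⁴ = 16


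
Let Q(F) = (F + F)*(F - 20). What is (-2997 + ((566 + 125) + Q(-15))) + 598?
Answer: -658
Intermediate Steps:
Q(F) = 2*F*(-20 + F) (Q(F) = (2*F)*(-20 + F) = 2*F*(-20 + F))
(-2997 + ((566 + 125) + Q(-15))) + 598 = (-2997 + ((566 + 125) + 2*(-15)*(-20 - 15))) + 598 = (-2997 + (691 + 2*(-15)*(-35))) + 598 = (-2997 + (691 + 1050)) + 598 = (-2997 + 1741) + 598 = -1256 + 598 = -658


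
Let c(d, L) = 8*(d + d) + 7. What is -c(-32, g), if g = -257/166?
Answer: 505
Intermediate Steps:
g = -257/166 (g = -257*1/166 = -257/166 ≈ -1.5482)
c(d, L) = 7 + 16*d (c(d, L) = 8*(2*d) + 7 = 16*d + 7 = 7 + 16*d)
-c(-32, g) = -(7 + 16*(-32)) = -(7 - 512) = -1*(-505) = 505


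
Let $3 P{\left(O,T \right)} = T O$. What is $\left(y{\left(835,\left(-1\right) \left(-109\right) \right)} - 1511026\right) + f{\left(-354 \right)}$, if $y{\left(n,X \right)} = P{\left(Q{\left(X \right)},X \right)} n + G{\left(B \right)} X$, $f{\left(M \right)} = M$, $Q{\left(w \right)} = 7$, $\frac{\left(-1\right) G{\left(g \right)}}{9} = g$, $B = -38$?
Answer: $- \frac{3785201}{3} \approx -1.2617 \cdot 10^{6}$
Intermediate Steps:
$G{\left(g \right)} = - 9 g$
$P{\left(O,T \right)} = \frac{O T}{3}$ ($P{\left(O,T \right)} = \frac{T O}{3} = \frac{O T}{3}$)
$y{\left(n,X \right)} = 342 X + \frac{7 X n}{3}$ ($y{\left(n,X \right)} = \frac{1}{3} \cdot 7 X n + \left(-9\right) \left(-38\right) X = \frac{7 X}{3} n + 342 X = \frac{7 X n}{3} + 342 X = 342 X + \frac{7 X n}{3}$)
$\left(y{\left(835,\left(-1\right) \left(-109\right) \right)} - 1511026\right) + f{\left(-354 \right)} = \left(\frac{\left(-1\right) \left(-109\right) \left(1026 + 7 \cdot 835\right)}{3} - 1511026\right) - 354 = \left(\frac{1}{3} \cdot 109 \left(1026 + 5845\right) - 1511026\right) - 354 = \left(\frac{1}{3} \cdot 109 \cdot 6871 - 1511026\right) - 354 = \left(\frac{748939}{3} - 1511026\right) - 354 = - \frac{3784139}{3} - 354 = - \frac{3785201}{3}$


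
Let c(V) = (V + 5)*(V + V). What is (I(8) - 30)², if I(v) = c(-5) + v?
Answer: 484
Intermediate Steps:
c(V) = 2*V*(5 + V) (c(V) = (5 + V)*(2*V) = 2*V*(5 + V))
I(v) = v (I(v) = 2*(-5)*(5 - 5) + v = 2*(-5)*0 + v = 0 + v = v)
(I(8) - 30)² = (8 - 30)² = (-22)² = 484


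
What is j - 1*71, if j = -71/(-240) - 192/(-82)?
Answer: -672689/9840 ≈ -68.363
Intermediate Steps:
j = 25951/9840 (j = -71*(-1/240) - 192*(-1/82) = 71/240 + 96/41 = 25951/9840 ≈ 2.6373)
j - 1*71 = 25951/9840 - 1*71 = 25951/9840 - 71 = -672689/9840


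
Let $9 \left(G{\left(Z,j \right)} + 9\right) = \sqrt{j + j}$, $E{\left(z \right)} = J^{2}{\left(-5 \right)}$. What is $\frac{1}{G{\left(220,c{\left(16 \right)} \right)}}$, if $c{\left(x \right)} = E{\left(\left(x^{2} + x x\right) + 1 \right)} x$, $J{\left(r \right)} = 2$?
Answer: $- \frac{729}{6433} - \frac{72 \sqrt{2}}{6433} \approx -0.12915$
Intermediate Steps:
$E{\left(z \right)} = 4$ ($E{\left(z \right)} = 2^{2} = 4$)
$c{\left(x \right)} = 4 x$
$G{\left(Z,j \right)} = -9 + \frac{\sqrt{2} \sqrt{j}}{9}$ ($G{\left(Z,j \right)} = -9 + \frac{\sqrt{j + j}}{9} = -9 + \frac{\sqrt{2 j}}{9} = -9 + \frac{\sqrt{2} \sqrt{j}}{9}$)
$\frac{1}{G{\left(220,c{\left(16 \right)} \right)}} = \frac{1}{-9 + \frac{\sqrt{2} \sqrt{4 \cdot 16}}{9}} = \frac{1}{-9 + \frac{\sqrt{2} \sqrt{64}}{9}} = \frac{1}{-9 + \frac{1}{9} \sqrt{2} \cdot 8} = \frac{1}{-9 + \frac{8 \sqrt{2}}{9}}$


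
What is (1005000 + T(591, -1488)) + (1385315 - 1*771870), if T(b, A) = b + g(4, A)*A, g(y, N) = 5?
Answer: 1611596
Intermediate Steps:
T(b, A) = b + 5*A
(1005000 + T(591, -1488)) + (1385315 - 1*771870) = (1005000 + (591 + 5*(-1488))) + (1385315 - 1*771870) = (1005000 + (591 - 7440)) + (1385315 - 771870) = (1005000 - 6849) + 613445 = 998151 + 613445 = 1611596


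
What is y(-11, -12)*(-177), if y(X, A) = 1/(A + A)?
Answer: 59/8 ≈ 7.3750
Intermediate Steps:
y(X, A) = 1/(2*A)
y(-11, -12)*(-177) = ((½)/(-12))*(-177) = ((½)*(-1/12))*(-177) = -1/24*(-177) = 59/8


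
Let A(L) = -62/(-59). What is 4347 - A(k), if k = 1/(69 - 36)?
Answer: 256411/59 ≈ 4345.9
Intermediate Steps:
k = 1/33 ≈ 0.030303
A(L) = 62/59 (A(L) = -62*(-1/59) = 62/59)
4347 - A(k) = 4347 - 1*62/59 = 4347 - 62/59 = 256411/59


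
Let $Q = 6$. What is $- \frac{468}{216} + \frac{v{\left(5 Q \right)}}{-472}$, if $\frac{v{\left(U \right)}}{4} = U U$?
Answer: $- \frac{3467}{354} \approx -9.7938$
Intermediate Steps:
$v{\left(U \right)} = 4 U^{2}$ ($v{\left(U \right)} = 4 U U = 4 U^{2}$)
$- \frac{468}{216} + \frac{v{\left(5 Q \right)}}{-472} = - \frac{468}{216} + \frac{4 \left(5 \cdot 6\right)^{2}}{-472} = \left(-468\right) \frac{1}{216} + 4 \cdot 30^{2} \left(- \frac{1}{472}\right) = - \frac{13}{6} + 4 \cdot 900 \left(- \frac{1}{472}\right) = - \frac{13}{6} + 3600 \left(- \frac{1}{472}\right) = - \frac{13}{6} - \frac{450}{59} = - \frac{3467}{354}$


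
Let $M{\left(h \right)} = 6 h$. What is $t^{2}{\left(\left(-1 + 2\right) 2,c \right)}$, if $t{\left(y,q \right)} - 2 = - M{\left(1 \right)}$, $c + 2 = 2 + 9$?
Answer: $16$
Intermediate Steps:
$c = 9$ ($c = -2 + \left(2 + 9\right) = -2 + 11 = 9$)
$t{\left(y,q \right)} = -4$ ($t{\left(y,q \right)} = 2 - 6 \cdot 1 = 2 - 6 = -4$)
$t^{2}{\left(\left(-1 + 2\right) 2,c \right)} = \left(-4\right)^{2} = 16$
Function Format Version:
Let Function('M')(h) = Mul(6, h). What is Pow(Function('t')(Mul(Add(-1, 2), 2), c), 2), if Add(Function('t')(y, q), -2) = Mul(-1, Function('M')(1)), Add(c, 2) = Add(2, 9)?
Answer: 16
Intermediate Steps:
c = 9 (c = Add(-2, Add(2, 9)) = Add(-2, 11) = 9)
Function('t')(y, q) = -4 (Function('t')(y, q) = Add(2, Mul(-1, Mul(6, 1))) = Add(2, Mul(-1, 6)) = Add(2, -6) = -4)
Pow(Function('t')(Mul(Add(-1, 2), 2), c), 2) = Pow(-4, 2) = 16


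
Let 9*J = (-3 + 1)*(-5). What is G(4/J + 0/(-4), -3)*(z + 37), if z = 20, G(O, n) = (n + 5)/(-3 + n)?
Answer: -19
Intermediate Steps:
J = 10/9 (J = ((-3 + 1)*(-5))/9 = (-2*(-5))/9 = (1/9)*10 = 10/9 ≈ 1.1111)
G(O, n) = (5 + n)/(-3 + n)
G(4/J + 0/(-4), -3)*(z + 37) = ((5 - 3)/(-3 - 3))*(20 + 37) = (2/(-6))*57 = -1/6*2*57 = -1/3*57 = -19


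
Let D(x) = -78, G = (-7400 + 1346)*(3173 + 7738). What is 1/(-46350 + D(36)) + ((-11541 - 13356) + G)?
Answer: -3067966464949/46428 ≈ -6.6080e+7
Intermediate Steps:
G = -66055194 (G = -6054*10911 = -66055194)
1/(-46350 + D(36)) + ((-11541 - 13356) + G) = 1/(-46350 - 78) + ((-11541 - 13356) - 66055194) = 1/(-46428) + (-24897 - 66055194) = -1/46428 - 66080091 = -3067966464949/46428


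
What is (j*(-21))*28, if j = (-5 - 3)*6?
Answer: 28224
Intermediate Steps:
j = -48 (j = -8*6 = -48)
(j*(-21))*28 = -48*(-21)*28 = 1008*28 = 28224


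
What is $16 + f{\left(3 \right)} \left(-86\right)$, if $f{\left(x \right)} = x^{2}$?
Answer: $-758$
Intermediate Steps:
$16 + f{\left(3 \right)} \left(-86\right) = 16 + 3^{2} \left(-86\right) = 16 + 9 \left(-86\right) = 16 - 774 = -758$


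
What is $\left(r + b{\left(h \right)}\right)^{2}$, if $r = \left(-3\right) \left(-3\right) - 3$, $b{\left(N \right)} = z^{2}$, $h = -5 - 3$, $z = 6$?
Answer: $1764$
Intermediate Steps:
$h = -8$ ($h = -5 - 3 = -8$)
$b{\left(N \right)} = 36$ ($b{\left(N \right)} = 6^{2} = 36$)
$r = 6$ ($r = 9 - 3 = 6$)
$\left(r + b{\left(h \right)}\right)^{2} = \left(6 + 36\right)^{2} = 42^{2} = 1764$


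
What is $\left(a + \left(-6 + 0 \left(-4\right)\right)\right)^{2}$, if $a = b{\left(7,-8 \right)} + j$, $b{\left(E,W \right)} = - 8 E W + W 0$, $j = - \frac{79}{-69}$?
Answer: $\frac{934952929}{4761} \approx 1.9638 \cdot 10^{5}$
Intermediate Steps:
$j = \frac{79}{69}$ ($j = \left(-79\right) \left(- \frac{1}{69}\right) = \frac{79}{69} \approx 1.1449$)
$b{\left(E,W \right)} = - 8 E W$ ($b{\left(E,W \right)} = - 8 E W + 0 = - 8 E W$)
$a = \frac{30991}{69}$ ($a = \left(-8\right) 7 \left(-8\right) + \frac{79}{69} = 448 + \frac{79}{69} = \frac{30991}{69} \approx 449.15$)
$\left(a + \left(-6 + 0 \left(-4\right)\right)\right)^{2} = \left(\frac{30991}{69} + \left(-6 + 0 \left(-4\right)\right)\right)^{2} = \left(\frac{30991}{69} + \left(-6 + 0\right)\right)^{2} = \left(\frac{30991}{69} - 6\right)^{2} = \left(\frac{30577}{69}\right)^{2} = \frac{934952929}{4761}$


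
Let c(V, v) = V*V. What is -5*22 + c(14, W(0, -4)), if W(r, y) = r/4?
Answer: 86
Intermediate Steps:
W(r, y) = r/4 (W(r, y) = r*(¼) = r/4)
c(V, v) = V²
-5*22 + c(14, W(0, -4)) = -5*22 + 14² = -110 + 196 = 86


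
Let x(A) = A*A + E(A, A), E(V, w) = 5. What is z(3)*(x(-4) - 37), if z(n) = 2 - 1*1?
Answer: -16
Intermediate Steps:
z(n) = 1 (z(n) = 2 - 1 = 1)
x(A) = 5 + A**2 (x(A) = A*A + 5 = A**2 + 5 = 5 + A**2)
z(3)*(x(-4) - 37) = 1*((5 + (-4)**2) - 37) = 1*((5 + 16) - 37) = 1*(21 - 37) = 1*(-16) = -16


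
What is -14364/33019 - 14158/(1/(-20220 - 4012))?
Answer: 1618292584300/4717 ≈ 3.4308e+8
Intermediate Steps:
-14364/33019 - 14158/(1/(-20220 - 4012)) = -14364*1/33019 - 14158/(1/(-24232)) = -2052/4717 - 14158/(-1/24232) = -2052/4717 - 14158*(-24232) = -2052/4717 + 343076656 = 1618292584300/4717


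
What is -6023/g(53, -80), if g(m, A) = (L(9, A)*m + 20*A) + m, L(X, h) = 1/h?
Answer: 481840/123813 ≈ 3.8917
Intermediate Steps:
g(m, A) = m + 20*A + m/A (g(m, A) = (m/A + 20*A) + m = (20*A + m/A) + m = m + 20*A + m/A)
-6023/g(53, -80) = -6023/(53 + 20*(-80) + 53/(-80)) = -6023/(53 - 1600 + 53*(-1/80)) = -6023/(53 - 1600 - 53/80) = -6023/(-123813/80) = -6023*(-80/123813) = 481840/123813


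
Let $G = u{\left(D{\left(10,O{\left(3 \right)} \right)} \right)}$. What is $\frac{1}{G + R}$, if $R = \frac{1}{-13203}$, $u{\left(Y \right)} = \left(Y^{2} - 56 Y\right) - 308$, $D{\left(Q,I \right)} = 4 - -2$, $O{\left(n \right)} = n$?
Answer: $- \frac{13203}{8027425} \approx -0.0016447$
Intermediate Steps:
$D{\left(Q,I \right)} = 6$ ($D{\left(Q,I \right)} = 4 + 2 = 6$)
$u{\left(Y \right)} = -308 + Y^{2} - 56 Y$
$G = -608$ ($G = -308 + 6^{2} - 336 = -308 + 36 - 336 = -608$)
$R = - \frac{1}{13203} \approx -7.574 \cdot 10^{-5}$
$\frac{1}{G + R} = \frac{1}{-608 - \frac{1}{13203}} = \frac{1}{- \frac{8027425}{13203}} = - \frac{13203}{8027425}$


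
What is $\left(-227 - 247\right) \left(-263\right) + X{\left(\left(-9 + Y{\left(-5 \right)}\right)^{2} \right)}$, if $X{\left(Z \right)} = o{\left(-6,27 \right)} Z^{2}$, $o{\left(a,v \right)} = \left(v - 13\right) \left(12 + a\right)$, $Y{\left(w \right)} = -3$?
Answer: $1866486$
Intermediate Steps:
$o{\left(a,v \right)} = \left(-13 + v\right) \left(12 + a\right)$
$X{\left(Z \right)} = 84 Z^{2}$ ($X{\left(Z \right)} = \left(-156 - -78 + 12 \cdot 27 - 162\right) Z^{2} = \left(-156 + 78 + 324 - 162\right) Z^{2} = 84 Z^{2}$)
$\left(-227 - 247\right) \left(-263\right) + X{\left(\left(-9 + Y{\left(-5 \right)}\right)^{2} \right)} = \left(-227 - 247\right) \left(-263\right) + 84 \left(\left(-9 - 3\right)^{2}\right)^{2} = \left(-474\right) \left(-263\right) + 84 \left(\left(-12\right)^{2}\right)^{2} = 124662 + 84 \cdot 144^{2} = 124662 + 84 \cdot 20736 = 124662 + 1741824 = 1866486$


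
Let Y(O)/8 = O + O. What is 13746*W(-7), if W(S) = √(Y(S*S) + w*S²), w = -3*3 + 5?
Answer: 192444*√3 ≈ 3.3332e+5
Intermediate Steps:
Y(O) = 16*O (Y(O) = 8*(O + O) = 8*(2*O) = 16*O)
w = -4 (w = -9 + 5 = -4)
W(S) = 2*√3*√(S²) (W(S) = √(16*(S*S) - 4*S²) = √(16*S² - 4*S²) = √(12*S²) = 2*√3*√(S²))
13746*W(-7) = 13746*(2*√3*√((-7)²)) = 13746*(2*√3*√49) = 13746*(2*√3*7) = 13746*(14*√3) = 192444*√3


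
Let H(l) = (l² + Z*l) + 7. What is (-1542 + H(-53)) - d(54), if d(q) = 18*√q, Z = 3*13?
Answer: -793 - 54*√6 ≈ -925.27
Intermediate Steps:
Z = 39
H(l) = 7 + l² + 39*l (H(l) = (l² + 39*l) + 7 = 7 + l² + 39*l)
(-1542 + H(-53)) - d(54) = (-1542 + (7 + (-53)² + 39*(-53))) - 18*√54 = (-1542 + (7 + 2809 - 2067)) - 18*3*√6 = (-1542 + 749) - 54*√6 = -793 - 54*√6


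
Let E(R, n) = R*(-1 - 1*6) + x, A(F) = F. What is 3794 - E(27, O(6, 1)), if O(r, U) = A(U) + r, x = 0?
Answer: 3983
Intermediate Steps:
O(r, U) = U + r
E(R, n) = -7*R (E(R, n) = R*(-1 - 1*6) + 0 = R*(-1 - 6) + 0 = R*(-7) + 0 = -7*R + 0 = -7*R)
3794 - E(27, O(6, 1)) = 3794 - (-7)*27 = 3794 - 1*(-189) = 3794 + 189 = 3983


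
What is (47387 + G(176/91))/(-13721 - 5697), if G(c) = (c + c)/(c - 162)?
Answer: -345119345/141421294 ≈ -2.4404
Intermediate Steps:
G(c) = 2*c/(-162 + c) (G(c) = (2*c)/(-162 + c) = 2*c/(-162 + c))
(47387 + G(176/91))/(-13721 - 5697) = (47387 + 2*(176/91)/(-162 + 176/91))/(-13721 - 5697) = (47387 + 2*(176*(1/91))/(-162 + 176*(1/91)))/(-19418) = (47387 + 2*(176/91)/(-162 + 176/91))*(-1/19418) = (47387 + 2*(176/91)/(-14566/91))*(-1/19418) = (47387 + 2*(176/91)*(-91/14566))*(-1/19418) = (47387 - 176/7283)*(-1/19418) = (345119345/7283)*(-1/19418) = -345119345/141421294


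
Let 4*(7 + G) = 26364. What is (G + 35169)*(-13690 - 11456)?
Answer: -1049920938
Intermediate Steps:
G = 6584 (G = -7 + (1/4)*26364 = -7 + 6591 = 6584)
(G + 35169)*(-13690 - 11456) = (6584 + 35169)*(-13690 - 11456) = 41753*(-25146) = -1049920938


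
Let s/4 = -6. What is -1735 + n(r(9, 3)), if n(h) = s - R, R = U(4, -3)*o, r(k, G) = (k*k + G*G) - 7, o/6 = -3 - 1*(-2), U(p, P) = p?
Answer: -1735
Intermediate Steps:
o = -6 (o = 6*(-3 - 1*(-2)) = 6*(-3 + 2) = 6*(-1) = -6)
s = -24 (s = 4*(-6) = -24)
r(k, G) = -7 + G² + k² (r(k, G) = (k² + G²) - 7 = (G² + k²) - 7 = -7 + G² + k²)
R = -24 (R = 4*(-6) = -24)
n(h) = 0 (n(h) = -24 - 1*(-24) = -24 + 24 = 0)
-1735 + n(r(9, 3)) = -1735 + 0 = -1735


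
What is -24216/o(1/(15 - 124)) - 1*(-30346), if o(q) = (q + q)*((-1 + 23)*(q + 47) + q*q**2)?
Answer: 14112108473342/446266201 ≈ 31623.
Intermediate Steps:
o(q) = 2*q*(1034 + q**3 + 22*q) (o(q) = (2*q)*(22*(47 + q) + q**3) = (2*q)*((1034 + 22*q) + q**3) = (2*q)*(1034 + q**3 + 22*q) = 2*q*(1034 + q**3 + 22*q))
-24216/o(1/(15 - 124)) - 1*(-30346) = -24216*(15 - 124)/(2*(1034 + (1/(15 - 124))**3 + 22/(15 - 124))) - 1*(-30346) = -24216*(-109/(2*(1034 + (1/(-109))**3 + 22/(-109)))) + 30346 = -24216*(-109/(2*(1034 + (-1/109)**3 + 22*(-1/109)))) + 30346 = -24216*(-109/(2*(1034 - 1/1295029 - 22/109))) + 30346 = -24216/(2*(-1/109)*(1338798603/1295029)) + 30346 = -24216/(-2677597206/141158161) + 30346 = -24216*(-141158161/2677597206) + 30346 = 569714337796/446266201 + 30346 = 14112108473342/446266201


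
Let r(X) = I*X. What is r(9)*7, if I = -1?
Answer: -63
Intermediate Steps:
r(X) = -X
r(9)*7 = -1*9*7 = -9*7 = -63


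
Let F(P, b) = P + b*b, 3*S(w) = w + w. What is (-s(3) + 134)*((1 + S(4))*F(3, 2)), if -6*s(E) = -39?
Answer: 6545/2 ≈ 3272.5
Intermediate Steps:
s(E) = 13/2 (s(E) = -1/6*(-39) = 13/2)
S(w) = 2*w/3 (S(w) = (w + w)/3 = (2*w)/3 = 2*w/3)
F(P, b) = P + b**2
(-s(3) + 134)*((1 + S(4))*F(3, 2)) = (-1*13/2 + 134)*((1 + (2/3)*4)*(3 + 2**2)) = (-13/2 + 134)*((1 + 8/3)*(3 + 4)) = 255*((11/3)*7)/2 = (255/2)*(77/3) = 6545/2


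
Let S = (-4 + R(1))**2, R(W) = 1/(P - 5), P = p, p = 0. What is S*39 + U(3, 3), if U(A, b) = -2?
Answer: 17149/25 ≈ 685.96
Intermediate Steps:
P = 0
R(W) = -1/5 (R(W) = 1/(0 - 5) = 1/(-5) = -1/5)
S = 441/25 (S = (-4 - 1/5)**2 = (-21/5)**2 = 441/25 ≈ 17.640)
S*39 + U(3, 3) = (441/25)*39 - 2 = 17199/25 - 2 = 17149/25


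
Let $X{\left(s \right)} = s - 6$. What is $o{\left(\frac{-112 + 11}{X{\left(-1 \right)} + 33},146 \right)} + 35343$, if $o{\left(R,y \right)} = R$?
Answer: $\frac{918817}{26} \approx 35339.0$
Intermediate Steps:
$X{\left(s \right)} = -6 + s$
$o{\left(\frac{-112 + 11}{X{\left(-1 \right)} + 33},146 \right)} + 35343 = \frac{-112 + 11}{\left(-6 - 1\right) + 33} + 35343 = - \frac{101}{-7 + 33} + 35343 = - \frac{101}{26} + 35343 = \frac{918817}{26}$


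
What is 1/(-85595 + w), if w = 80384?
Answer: -1/5211 ≈ -0.00019190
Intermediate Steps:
1/(-85595 + w) = 1/(-85595 + 80384) = 1/(-5211) = -1/5211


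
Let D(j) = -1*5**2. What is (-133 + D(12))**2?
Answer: 24964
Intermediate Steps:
D(j) = -25 (D(j) = -1*25 = -25)
(-133 + D(12))**2 = (-133 - 25)**2 = (-158)**2 = 24964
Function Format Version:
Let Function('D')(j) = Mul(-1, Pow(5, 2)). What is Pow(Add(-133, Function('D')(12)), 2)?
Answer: 24964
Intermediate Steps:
Function('D')(j) = -25 (Function('D')(j) = Mul(-1, 25) = -25)
Pow(Add(-133, Function('D')(12)), 2) = Pow(Add(-133, -25), 2) = Pow(-158, 2) = 24964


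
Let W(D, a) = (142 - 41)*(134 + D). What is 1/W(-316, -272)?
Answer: -1/18382 ≈ -5.4401e-5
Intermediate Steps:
W(D, a) = 13534 + 101*D (W(D, a) = 101*(134 + D) = 13534 + 101*D)
1/W(-316, -272) = 1/(13534 + 101*(-316)) = 1/(13534 - 31916) = 1/(-18382) = -1/18382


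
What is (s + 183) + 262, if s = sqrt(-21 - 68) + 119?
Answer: 564 + I*sqrt(89) ≈ 564.0 + 9.434*I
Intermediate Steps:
s = 119 + I*sqrt(89) (s = sqrt(-89) + 119 = I*sqrt(89) + 119 = 119 + I*sqrt(89) ≈ 119.0 + 9.434*I)
(s + 183) + 262 = ((119 + I*sqrt(89)) + 183) + 262 = (302 + I*sqrt(89)) + 262 = 564 + I*sqrt(89)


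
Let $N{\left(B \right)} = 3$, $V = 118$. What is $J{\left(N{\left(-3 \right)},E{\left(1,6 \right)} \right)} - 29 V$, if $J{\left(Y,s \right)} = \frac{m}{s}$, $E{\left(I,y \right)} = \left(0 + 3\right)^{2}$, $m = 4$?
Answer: $- \frac{30794}{9} \approx -3421.6$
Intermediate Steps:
$E{\left(I,y \right)} = 9$ ($E{\left(I,y \right)} = 3^{2} = 9$)
$J{\left(Y,s \right)} = \frac{4}{s}$
$J{\left(N{\left(-3 \right)},E{\left(1,6 \right)} \right)} - 29 V = \frac{4}{9} - 3422 = - \frac{30794}{9}$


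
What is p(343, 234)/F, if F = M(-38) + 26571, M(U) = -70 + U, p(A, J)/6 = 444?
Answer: 888/8821 ≈ 0.10067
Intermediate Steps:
p(A, J) = 2664 (p(A, J) = 6*444 = 2664)
F = 26463 (F = (-70 - 38) + 26571 = -108 + 26571 = 26463)
p(343, 234)/F = 2664/26463 = 2664*(1/26463) = 888/8821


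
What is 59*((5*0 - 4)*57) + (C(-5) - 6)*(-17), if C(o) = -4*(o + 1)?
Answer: -13622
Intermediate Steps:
C(o) = -4 - 4*o (C(o) = -4*(1 + o) = -4 - 4*o)
59*((5*0 - 4)*57) + (C(-5) - 6)*(-17) = 59*((5*0 - 4)*57) + ((-4 - 4*(-5)) - 6)*(-17) = 59*((0 - 4)*57) + ((-4 + 20) - 6)*(-17) = 59*(-4*57) + (16 - 6)*(-17) = 59*(-228) + 10*(-17) = -13452 - 170 = -13622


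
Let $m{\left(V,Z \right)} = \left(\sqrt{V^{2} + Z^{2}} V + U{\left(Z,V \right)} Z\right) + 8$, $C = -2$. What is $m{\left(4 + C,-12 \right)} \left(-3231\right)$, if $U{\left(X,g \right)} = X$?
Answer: $-491112 - 12924 \sqrt{37} \approx -5.6973 \cdot 10^{5}$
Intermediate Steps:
$m{\left(V,Z \right)} = 8 + Z^{2} + V \sqrt{V^{2} + Z^{2}}$ ($m{\left(V,Z \right)} = \left(\sqrt{V^{2} + Z^{2}} V + Z Z\right) + 8 = \left(V \sqrt{V^{2} + Z^{2}} + Z^{2}\right) + 8 = \left(Z^{2} + V \sqrt{V^{2} + Z^{2}}\right) + 8 = 8 + Z^{2} + V \sqrt{V^{2} + Z^{2}}$)
$m{\left(4 + C,-12 \right)} \left(-3231\right) = \left(8 + \left(-12\right)^{2} + \left(4 - 2\right) \sqrt{\left(4 - 2\right)^{2} + \left(-12\right)^{2}}\right) \left(-3231\right) = \left(8 + 144 + 2 \sqrt{2^{2} + 144}\right) \left(-3231\right) = \left(8 + 144 + 2 \sqrt{4 + 144}\right) \left(-3231\right) = \left(8 + 144 + 2 \sqrt{148}\right) \left(-3231\right) = \left(8 + 144 + 2 \cdot 2 \sqrt{37}\right) \left(-3231\right) = \left(8 + 144 + 4 \sqrt{37}\right) \left(-3231\right) = \left(152 + 4 \sqrt{37}\right) \left(-3231\right) = -491112 - 12924 \sqrt{37}$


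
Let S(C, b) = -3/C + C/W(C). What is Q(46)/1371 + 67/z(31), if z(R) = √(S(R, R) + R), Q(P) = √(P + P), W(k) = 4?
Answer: 2*√23/1371 + 134*√148583/4793 ≈ 10.784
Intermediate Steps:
Q(P) = √2*√P (Q(P) = √(2*P) = √2*√P)
S(C, b) = -3/C + C/4
z(R) = √(-3/R + 5*R/4) (z(R) = √((-3/R + R/4) + R) = √(-3/R + 5*R/4))
Q(46)/1371 + 67/z(31) = (√2*√46)/1371 + 67/((√(-12/31 + 5*31)/2)) = (2*√23)*(1/1371) + 67/((√(-12*1/31 + 155)/2)) = 2*√23/1371 + 67/((√(-12/31 + 155)/2)) = 2*√23/1371 + 67/((√(4793/31)/2)) = 2*√23/1371 + 67/(((√148583/31)/2)) = 2*√23/1371 + 67/((√148583/62)) = 2*√23/1371 + 67*(2*√148583/4793) = 2*√23/1371 + 134*√148583/4793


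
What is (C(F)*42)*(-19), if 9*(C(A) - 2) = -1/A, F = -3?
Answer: -14630/9 ≈ -1625.6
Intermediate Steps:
C(A) = 2 - 1/(9*A) (C(A) = 2 + (-1/A)/9 = 2 - 1/(9*A))
(C(F)*42)*(-19) = ((2 - 1/9/(-3))*42)*(-19) = ((2 - 1/9*(-1/3))*42)*(-19) = ((2 + 1/27)*42)*(-19) = ((55/27)*42)*(-19) = (770/9)*(-19) = -14630/9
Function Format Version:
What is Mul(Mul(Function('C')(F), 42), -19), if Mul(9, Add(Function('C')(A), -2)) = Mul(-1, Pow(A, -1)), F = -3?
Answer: Rational(-14630, 9) ≈ -1625.6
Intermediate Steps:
Function('C')(A) = Add(2, Mul(Rational(-1, 9), Pow(A, -1))) (Function('C')(A) = Add(2, Mul(Rational(1, 9), Mul(-1, Pow(A, -1)))) = Add(2, Mul(Rational(-1, 9), Pow(A, -1))))
Mul(Mul(Function('C')(F), 42), -19) = Mul(Mul(Add(2, Mul(Rational(-1, 9), Pow(-3, -1))), 42), -19) = Mul(Mul(Add(2, Mul(Rational(-1, 9), Rational(-1, 3))), 42), -19) = Mul(Mul(Add(2, Rational(1, 27)), 42), -19) = Mul(Mul(Rational(55, 27), 42), -19) = Mul(Rational(770, 9), -19) = Rational(-14630, 9)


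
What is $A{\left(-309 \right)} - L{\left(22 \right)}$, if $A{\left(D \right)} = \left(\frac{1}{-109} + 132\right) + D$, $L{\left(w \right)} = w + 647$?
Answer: $- \frac{92215}{109} \approx -846.01$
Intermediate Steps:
$L{\left(w \right)} = 647 + w$
$A{\left(D \right)} = \frac{14387}{109} + D$ ($A{\left(D \right)} = \left(- \frac{1}{109} + 132\right) + D = \frac{14387}{109} + D$)
$A{\left(-309 \right)} - L{\left(22 \right)} = \left(\frac{14387}{109} - 309\right) - \left(647 + 22\right) = - \frac{19294}{109} - 669 = - \frac{92215}{109}$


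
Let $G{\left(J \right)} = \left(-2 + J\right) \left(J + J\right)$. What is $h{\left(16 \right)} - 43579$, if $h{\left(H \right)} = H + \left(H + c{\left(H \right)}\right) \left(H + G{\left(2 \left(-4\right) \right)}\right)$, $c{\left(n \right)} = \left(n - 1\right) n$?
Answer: $1493$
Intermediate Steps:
$G{\left(J \right)} = 2 J \left(-2 + J\right)$ ($G{\left(J \right)} = \left(-2 + J\right) 2 J = 2 J \left(-2 + J\right)$)
$c{\left(n \right)} = n \left(-1 + n\right)$ ($c{\left(n \right)} = \left(n - 1\right) n = \left(-1 + n\right) n = n \left(-1 + n\right)$)
$h{\left(H \right)} = H + \left(160 + H\right) \left(H + H \left(-1 + H\right)\right)$ ($h{\left(H \right)} = H + \left(H + H \left(-1 + H\right)\right) \left(H + 2 \cdot 2 \left(-4\right) \left(-2 + 2 \left(-4\right)\right)\right) = H + \left(H + H \left(-1 + H\right)\right) \left(H + 2 \left(-8\right) \left(-2 - 8\right)\right) = H + \left(H + H \left(-1 + H\right)\right) \left(H + 2 \left(-8\right) \left(-10\right)\right) = H + \left(H + H \left(-1 + H\right)\right) \left(H + 160\right) = H + \left(H + H \left(-1 + H\right)\right) \left(160 + H\right) = H + \left(160 + H\right) \left(H + H \left(-1 + H\right)\right)$)
$h{\left(16 \right)} - 43579 = 16 \left(1 + 16^{2} + 160 \cdot 16\right) - 43579 = 16 \left(1 + 256 + 2560\right) - 43579 = 16 \cdot 2817 - 43579 = 45072 - 43579 = 1493$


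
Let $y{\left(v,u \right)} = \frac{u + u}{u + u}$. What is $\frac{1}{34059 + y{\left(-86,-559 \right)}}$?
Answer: $\frac{1}{34060} \approx 2.936 \cdot 10^{-5}$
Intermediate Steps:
$y{\left(v,u \right)} = 1$ ($y{\left(v,u \right)} = \frac{2 u}{2 u} = 2 u \frac{1}{2 u} = 1$)
$\frac{1}{34059 + y{\left(-86,-559 \right)}} = \frac{1}{34059 + 1} = \frac{1}{34060}$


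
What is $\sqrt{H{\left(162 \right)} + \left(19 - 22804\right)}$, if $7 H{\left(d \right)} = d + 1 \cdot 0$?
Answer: $\frac{i \sqrt{1115331}}{7} \approx 150.87 i$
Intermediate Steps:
$H{\left(d \right)} = \frac{d}{7}$ ($H{\left(d \right)} = \frac{d + 1 \cdot 0}{7} = \frac{d + 0}{7} = \frac{d}{7}$)
$\sqrt{H{\left(162 \right)} + \left(19 - 22804\right)} = \sqrt{\frac{1}{7} \cdot 162 + \left(19 - 22804\right)} = \sqrt{\frac{162}{7} - 22785} = \sqrt{- \frac{159333}{7}} = \frac{i \sqrt{1115331}}{7}$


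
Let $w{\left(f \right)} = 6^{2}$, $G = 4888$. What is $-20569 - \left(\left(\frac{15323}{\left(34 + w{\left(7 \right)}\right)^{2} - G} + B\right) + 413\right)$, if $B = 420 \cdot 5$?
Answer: $- \frac{292307}{12} \approx -24359.0$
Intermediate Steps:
$w{\left(f \right)} = 36$
$B = 2100$
$-20569 - \left(\left(\frac{15323}{\left(34 + w{\left(7 \right)}\right)^{2} - G} + B\right) + 413\right) = -20569 - \left(\left(\frac{15323}{\left(34 + 36\right)^{2} - 4888} + 2100\right) + 413\right) = -20569 - \left(\left(\frac{15323}{70^{2} - 4888} + 2100\right) + 413\right) = -20569 - \left(\left(\frac{15323}{4900 - 4888} + 2100\right) + 413\right) = -20569 - \left(\left(\frac{15323}{12} + 2100\right) + 413\right) = -20569 - \left(\frac{40523}{12} + 413\right) = -20569 - \frac{45479}{12} = - \frac{292307}{12}$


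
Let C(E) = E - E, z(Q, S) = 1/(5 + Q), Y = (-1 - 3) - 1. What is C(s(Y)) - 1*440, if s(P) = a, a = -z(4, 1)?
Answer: -440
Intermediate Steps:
Y = -5 (Y = -4 - 1 = -5)
a = -⅑ (a = -1/(5 + 4) = -1/9 = -1*⅑ = -⅑ ≈ -0.11111)
s(P) = -⅑
C(E) = 0
C(s(Y)) - 1*440 = 0 - 1*440 = 0 - 440 = -440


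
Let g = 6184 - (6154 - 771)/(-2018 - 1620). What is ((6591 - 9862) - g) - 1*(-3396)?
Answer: -22048025/3638 ≈ -6060.5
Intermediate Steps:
g = 22502775/3638 (g = 6184 - 5383/(-3638) = 6184 - 5383*(-1)/3638 = 6184 - 1*(-5383/3638) = 6184 + 5383/3638 = 22502775/3638 ≈ 6185.5)
((6591 - 9862) - g) - 1*(-3396) = ((6591 - 9862) - 1*22502775/3638) - 1*(-3396) = (-3271 - 22502775/3638) + 3396 = -34402673/3638 + 3396 = -22048025/3638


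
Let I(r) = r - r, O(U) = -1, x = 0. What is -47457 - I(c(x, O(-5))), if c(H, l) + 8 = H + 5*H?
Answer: -47457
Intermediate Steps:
c(H, l) = -8 + 6*H (c(H, l) = -8 + (H + 5*H) = -8 + 6*H)
I(r) = 0
-47457 - I(c(x, O(-5))) = -47457 - 1*0 = -47457 + 0 = -47457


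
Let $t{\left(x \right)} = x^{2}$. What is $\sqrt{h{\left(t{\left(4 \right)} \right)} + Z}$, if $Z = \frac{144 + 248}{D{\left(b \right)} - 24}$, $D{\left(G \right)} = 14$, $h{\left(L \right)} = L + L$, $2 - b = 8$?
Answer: $\frac{6 i \sqrt{5}}{5} \approx 2.6833 i$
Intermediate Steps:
$b = -6$ ($b = 2 - 8 = -6$)
$h{\left(L \right)} = 2 L$
$Z = - \frac{196}{5}$ ($Z = \frac{144 + 248}{14 - 24} = \frac{392}{-10} = 392 \left(- \frac{1}{10}\right) = - \frac{196}{5} \approx -39.2$)
$\sqrt{h{\left(t{\left(4 \right)} \right)} + Z} = \sqrt{2 \cdot 4^{2} - \frac{196}{5}} = \sqrt{2 \cdot 16 - \frac{196}{5}} = \sqrt{32 - \frac{196}{5}} = \sqrt{- \frac{36}{5}} = \frac{6 i \sqrt{5}}{5}$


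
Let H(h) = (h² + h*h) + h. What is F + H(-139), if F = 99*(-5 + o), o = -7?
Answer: 37315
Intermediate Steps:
H(h) = h + 2*h² (H(h) = (h² + h²) + h = 2*h² + h = h + 2*h²)
F = -1188 (F = 99*(-5 - 7) = 99*(-12) = -1188)
F + H(-139) = -1188 - 139*(1 + 2*(-139)) = -1188 - 139*(1 - 278) = -1188 - 139*(-277) = -1188 + 38503 = 37315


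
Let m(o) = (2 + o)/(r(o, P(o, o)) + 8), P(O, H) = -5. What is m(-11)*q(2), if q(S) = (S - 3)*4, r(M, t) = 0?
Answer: 9/2 ≈ 4.5000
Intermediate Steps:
q(S) = -12 + 4*S (q(S) = (-3 + S)*4 = -12 + 4*S)
m(o) = ¼ + o/8 (m(o) = (2 + o)/(0 + 8) = (2 + o)/8 = (2 + o)*(⅛) = ¼ + o/8)
m(-11)*q(2) = (¼ + (⅛)*(-11))*(-12 + 4*2) = (¼ - 11/8)*(-12 + 8) = -9/8*(-4) = 9/2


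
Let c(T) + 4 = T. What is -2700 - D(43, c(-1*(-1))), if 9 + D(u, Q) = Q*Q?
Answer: -2700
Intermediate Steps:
c(T) = -4 + T
D(u, Q) = -9 + Q² (D(u, Q) = -9 + Q*Q = -9 + Q²)
-2700 - D(43, c(-1*(-1))) = -2700 - (-9 + (-4 - 1*(-1))²) = -2700 - (-9 + (-4 + 1)²) = -2700 - (-9 + (-3)²) = -2700 - (-9 + 9) = -2700 - 1*0 = -2700 + 0 = -2700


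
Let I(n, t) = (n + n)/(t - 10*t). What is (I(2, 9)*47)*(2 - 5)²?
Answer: -188/9 ≈ -20.889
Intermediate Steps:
I(n, t) = -2*n/(9*t) (I(n, t) = (2*n)/((-9*t)) = (2*n)*(-1/(9*t)) = -2*n/(9*t))
(I(2, 9)*47)*(2 - 5)² = (-2/9*2/9*47)*(2 - 5)² = (-2/9*2*⅑*47)*(-3)² = -4/81*47*9 = -188/81*9 = -188/9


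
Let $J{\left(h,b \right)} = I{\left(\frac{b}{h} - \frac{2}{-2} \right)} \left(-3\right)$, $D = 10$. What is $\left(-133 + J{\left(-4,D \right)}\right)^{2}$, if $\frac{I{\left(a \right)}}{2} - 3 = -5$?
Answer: $14641$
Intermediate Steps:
$I{\left(a \right)} = -4$ ($I{\left(a \right)} = 6 + 2 \left(-5\right) = 6 - 10 = -4$)
$J{\left(h,b \right)} = 12$ ($J{\left(h,b \right)} = \left(-4\right) \left(-3\right) = 12$)
$\left(-133 + J{\left(-4,D \right)}\right)^{2} = \left(-133 + 12\right)^{2} = \left(-121\right)^{2} = 14641$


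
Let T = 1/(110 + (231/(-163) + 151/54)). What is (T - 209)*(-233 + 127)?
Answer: 21717940274/980359 ≈ 22153.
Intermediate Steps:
T = 8802/980359 (T = 1/(110 + (231*(-1/163) + 151*(1/54))) = 1/(110 + (-231/163 + 151/54)) = 1/(110 + 12139/8802) = 1/(980359/8802) = 8802/980359 ≈ 0.0089783)
(T - 209)*(-233 + 127) = (8802/980359 - 209)*(-233 + 127) = -204886229/980359*(-106) = 21717940274/980359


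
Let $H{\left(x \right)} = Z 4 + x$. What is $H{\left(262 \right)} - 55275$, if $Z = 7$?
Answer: $-54985$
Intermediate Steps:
$H{\left(x \right)} = 28 + x$ ($H{\left(x \right)} = 7 \cdot 4 + x = 28 + x$)
$H{\left(262 \right)} - 55275 = \left(28 + 262\right) - 55275 = 290 - 55275 = -54985$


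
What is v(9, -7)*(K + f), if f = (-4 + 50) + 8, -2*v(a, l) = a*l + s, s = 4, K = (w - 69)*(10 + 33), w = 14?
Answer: -136349/2 ≈ -68175.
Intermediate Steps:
K = -2365 (K = (14 - 69)*(10 + 33) = -55*43 = -2365)
v(a, l) = -2 - a*l/2 (v(a, l) = -(a*l + 4)/2 = -(4 + a*l)/2 = -2 - a*l/2)
f = 54 (f = 46 + 8 = 54)
v(9, -7)*(K + f) = (-2 - ½*9*(-7))*(-2365 + 54) = (-2 + 63/2)*(-2311) = (59/2)*(-2311) = -136349/2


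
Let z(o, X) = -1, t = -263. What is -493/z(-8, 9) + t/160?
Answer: 78617/160 ≈ 491.36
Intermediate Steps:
-493/z(-8, 9) + t/160 = -493/(-1) - 263/160 = -493*(-1) - 263*1/160 = 493 - 263/160 = 78617/160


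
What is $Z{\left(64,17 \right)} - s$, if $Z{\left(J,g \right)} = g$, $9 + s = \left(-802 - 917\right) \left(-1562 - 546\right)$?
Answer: $-3623626$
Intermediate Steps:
$s = 3623643$ ($s = -9 + \left(-802 - 917\right) \left(-1562 - 546\right) = -9 - -3623652 = -9 + 3623652 = 3623643$)
$Z{\left(64,17 \right)} - s = 17 - 3623643 = -3623626$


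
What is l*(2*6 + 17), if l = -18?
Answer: -522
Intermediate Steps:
l*(2*6 + 17) = -18*(2*6 + 17) = -18*(12 + 17) = -18*29 = -522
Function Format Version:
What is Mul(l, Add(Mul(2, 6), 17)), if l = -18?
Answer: -522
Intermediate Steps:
Mul(l, Add(Mul(2, 6), 17)) = Mul(-18, Add(Mul(2, 6), 17)) = Mul(-18, Add(12, 17)) = Mul(-18, 29) = -522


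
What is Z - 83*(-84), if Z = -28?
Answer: 6944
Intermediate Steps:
Z - 83*(-84) = -28 - 83*(-84) = -28 + 6972 = 6944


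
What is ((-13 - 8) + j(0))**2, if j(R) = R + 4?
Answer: 289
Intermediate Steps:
j(R) = 4 + R
((-13 - 8) + j(0))**2 = ((-13 - 8) + (4 + 0))**2 = (-21 + 4)**2 = (-17)**2 = 289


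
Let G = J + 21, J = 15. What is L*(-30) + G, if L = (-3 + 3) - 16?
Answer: 516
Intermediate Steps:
L = -16 (L = 0 - 16 = -16)
G = 36 (G = 15 + 21 = 36)
L*(-30) + G = -16*(-30) + 36 = 480 + 36 = 516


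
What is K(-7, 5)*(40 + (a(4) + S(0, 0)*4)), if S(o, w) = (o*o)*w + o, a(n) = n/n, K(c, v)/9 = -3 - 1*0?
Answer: -1107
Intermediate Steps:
K(c, v) = -27 (K(c, v) = 9*(-3 - 1*0) = 9*(-3 + 0) = 9*(-3) = -27)
a(n) = 1
S(o, w) = o + w*o² (S(o, w) = o²*w + o = w*o² + o = o + w*o²)
K(-7, 5)*(40 + (a(4) + S(0, 0)*4)) = -27*(40 + (1 + (0*(1 + 0*0))*4)) = -27*(40 + (1 + (0*(1 + 0))*4)) = -27*(40 + (1 + (0*1)*4)) = -27*(40 + (1 + 0*4)) = -27*(40 + (1 + 0)) = -27*(40 + 1) = -27*41 = -1107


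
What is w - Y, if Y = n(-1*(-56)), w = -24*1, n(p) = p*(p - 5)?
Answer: -2880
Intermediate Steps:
n(p) = p*(-5 + p)
w = -24
Y = 2856 (Y = (-1*(-56))*(-5 - 1*(-56)) = 56*(-5 + 56) = 56*51 = 2856)
w - Y = -24 - 1*2856 = -24 - 2856 = -2880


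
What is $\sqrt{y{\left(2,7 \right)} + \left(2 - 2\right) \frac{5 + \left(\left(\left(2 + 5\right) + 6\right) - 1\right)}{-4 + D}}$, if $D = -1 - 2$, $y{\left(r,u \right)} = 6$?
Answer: $\sqrt{6} \approx 2.4495$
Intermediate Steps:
$D = -3$ ($D = -1 - 2 = -3$)
$\sqrt{y{\left(2,7 \right)} + \left(2 - 2\right) \frac{5 + \left(\left(\left(2 + 5\right) + 6\right) - 1\right)}{-4 + D}} = \sqrt{6 + \left(2 - 2\right) \frac{5 + \left(\left(\left(2 + 5\right) + 6\right) - 1\right)}{-4 - 3}} = \sqrt{6 + 0 \frac{5 + \left(\left(7 + 6\right) - 1\right)}{-7}} = \sqrt{6 + 0 \left(5 + \left(13 - 1\right)\right) \left(- \frac{1}{7}\right)} = \sqrt{6 + 0 \left(5 + 12\right) \left(- \frac{1}{7}\right)} = \sqrt{6 + 0 \cdot 17 \left(- \frac{1}{7}\right)} = \sqrt{6 + 0 \left(- \frac{17}{7}\right)} = \sqrt{6 + 0} = \sqrt{6}$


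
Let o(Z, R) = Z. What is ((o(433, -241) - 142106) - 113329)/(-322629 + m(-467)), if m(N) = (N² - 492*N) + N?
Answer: -255002/124757 ≈ -2.0440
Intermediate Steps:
m(N) = N² - 491*N
((o(433, -241) - 142106) - 113329)/(-322629 + m(-467)) = ((433 - 142106) - 113329)/(-322629 - 467*(-491 - 467)) = (-141673 - 113329)/(-322629 - 467*(-958)) = -255002/(-322629 + 447386) = -255002/124757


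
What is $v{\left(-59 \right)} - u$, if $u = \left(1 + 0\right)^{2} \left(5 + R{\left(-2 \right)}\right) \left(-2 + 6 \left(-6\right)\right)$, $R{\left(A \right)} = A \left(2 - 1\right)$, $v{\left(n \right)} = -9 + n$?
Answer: $46$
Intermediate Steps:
$R{\left(A \right)} = A$ ($R{\left(A \right)} = A 1 = A$)
$u = -114$ ($u = \left(1 + 0\right)^{2} \left(5 - 2\right) \left(-2 + 6 \left(-6\right)\right) = 1^{2} \cdot 3 \left(-2 - 36\right) = 1 \cdot 3 \left(-38\right) = 3 \left(-38\right) = -114$)
$v{\left(-59 \right)} - u = \left(-9 - 59\right) - -114 = -68 + 114 = 46$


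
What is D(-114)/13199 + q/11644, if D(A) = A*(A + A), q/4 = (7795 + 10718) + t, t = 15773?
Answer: 528203626/38422289 ≈ 13.747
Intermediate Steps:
q = 137144 (q = 4*((7795 + 10718) + 15773) = 4*(18513 + 15773) = 4*34286 = 137144)
D(A) = 2*A² (D(A) = A*(2*A) = 2*A²)
D(-114)/13199 + q/11644 = (2*(-114)²)/13199 + 137144/11644 = (2*12996)*(1/13199) + 137144*(1/11644) = 25992*(1/13199) + 34286/2911 = 25992/13199 + 34286/2911 = 528203626/38422289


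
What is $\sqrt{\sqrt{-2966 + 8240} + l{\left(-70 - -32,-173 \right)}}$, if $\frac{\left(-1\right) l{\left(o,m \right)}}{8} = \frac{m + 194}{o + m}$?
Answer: $\frac{\sqrt{35448 + 133563 \sqrt{586}}}{211} \approx 8.5685$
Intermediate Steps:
$l{\left(o,m \right)} = - \frac{8 \left(194 + m\right)}{m + o}$ ($l{\left(o,m \right)} = - 8 \frac{m + 194}{o + m} = - 8 \frac{194 + m}{m + o} = - \frac{8 \left(194 + m\right)}{m + o}$)
$\sqrt{\sqrt{-2966 + 8240} + l{\left(-70 - -32,-173 \right)}} = \sqrt{\sqrt{-2966 + 8240} + \frac{8 \left(-194 - -173\right)}{-173 - 38}} = \sqrt{\sqrt{5274} + \frac{8 \left(-194 + 173\right)}{-173 + \left(-70 + 32\right)}} = \sqrt{3 \sqrt{586} + 8 \frac{1}{-173 - 38} \left(-21\right)} = \sqrt{3 \sqrt{586} + 8 \frac{1}{-211} \left(-21\right)} = \sqrt{3 \sqrt{586} + 8 \left(- \frac{1}{211}\right) \left(-21\right)} = \sqrt{3 \sqrt{586} + \frac{168}{211}} = \sqrt{\frac{168}{211} + 3 \sqrt{586}}$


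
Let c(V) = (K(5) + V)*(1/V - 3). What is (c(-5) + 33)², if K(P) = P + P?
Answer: 289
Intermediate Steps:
K(P) = 2*P
c(V) = (-3 + 1/V)*(10 + V) (c(V) = (2*5 + V)*(1/V - 3) = (10 + V)*(-3 + 1/V) = (-3 + 1/V)*(10 + V))
(c(-5) + 33)² = ((-29 - 3*(-5) + 10/(-5)) + 33)² = ((-29 + 15 + 10*(-⅕)) + 33)² = ((-29 + 15 - 2) + 33)² = (-16 + 33)² = 17² = 289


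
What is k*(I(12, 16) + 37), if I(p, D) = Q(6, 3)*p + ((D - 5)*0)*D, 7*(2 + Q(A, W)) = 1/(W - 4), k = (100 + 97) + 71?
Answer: 21172/7 ≈ 3024.6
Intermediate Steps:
k = 268 (k = 197 + 71 = 268)
Q(A, W) = -2 + 1/(7*(-4 + W)) (Q(A, W) = -2 + 1/(7*(W - 4)) = -2 + 1/(7*(-4 + W)))
I(p, D) = -15*p/7 (I(p, D) = ((57 - 14*3)/(7*(-4 + 3)))*p + ((D - 5)*0)*D = ((1/7)*(57 - 42)/(-1))*p + ((-5 + D)*0)*D = ((1/7)*(-1)*15)*p + 0*D = -15*p/7 + 0 = -15*p/7)
k*(I(12, 16) + 37) = 268*(-15/7*12 + 37) = 268*(-180/7 + 37) = 268*(79/7) = 21172/7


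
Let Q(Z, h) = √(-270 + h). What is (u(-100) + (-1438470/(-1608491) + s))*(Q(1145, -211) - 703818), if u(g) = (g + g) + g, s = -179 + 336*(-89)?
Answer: 34395123661899894/1608491 - 48869343583*I*√481/1608491 ≈ 2.1383e+10 - 6.6633e+5*I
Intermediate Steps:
s = -30083 (s = -179 - 29904 = -30083)
u(g) = 3*g (u(g) = 2*g + g = 3*g)
(u(-100) + (-1438470/(-1608491) + s))*(Q(1145, -211) - 703818) = (3*(-100) + (-1438470/(-1608491) - 30083))*(√(-270 - 211) - 703818) = (-300 + (-1438470*(-1/1608491) - 30083))*(√(-481) - 703818) = (-300 + (1438470/1608491 - 30083))*(I*√481 - 703818) = (-300 - 48386796283/1608491)*(-703818 + I*√481) = -48869343583*(-703818 + I*√481)/1608491 = 34395123661899894/1608491 - 48869343583*I*√481/1608491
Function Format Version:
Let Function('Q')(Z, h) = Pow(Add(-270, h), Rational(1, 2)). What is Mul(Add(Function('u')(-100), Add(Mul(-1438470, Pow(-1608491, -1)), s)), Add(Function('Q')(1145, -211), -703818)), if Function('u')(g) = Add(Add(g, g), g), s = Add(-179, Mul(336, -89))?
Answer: Add(Rational(34395123661899894, 1608491), Mul(Rational(-48869343583, 1608491), I, Pow(481, Rational(1, 2)))) ≈ Add(2.1383e+10, Mul(-6.6633e+5, I))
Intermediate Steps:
s = -30083 (s = Add(-179, -29904) = -30083)
Function('u')(g) = Mul(3, g) (Function('u')(g) = Add(Mul(2, g), g) = Mul(3, g))
Mul(Add(Function('u')(-100), Add(Mul(-1438470, Pow(-1608491, -1)), s)), Add(Function('Q')(1145, -211), -703818)) = Mul(Add(Mul(3, -100), Add(Mul(-1438470, Pow(-1608491, -1)), -30083)), Add(Pow(Add(-270, -211), Rational(1, 2)), -703818)) = Mul(Add(-300, Add(Mul(-1438470, Rational(-1, 1608491)), -30083)), Add(Pow(-481, Rational(1, 2)), -703818)) = Mul(Add(-300, Add(Rational(1438470, 1608491), -30083)), Add(Mul(I, Pow(481, Rational(1, 2))), -703818)) = Mul(Add(-300, Rational(-48386796283, 1608491)), Add(-703818, Mul(I, Pow(481, Rational(1, 2))))) = Mul(Rational(-48869343583, 1608491), Add(-703818, Mul(I, Pow(481, Rational(1, 2))))) = Add(Rational(34395123661899894, 1608491), Mul(Rational(-48869343583, 1608491), I, Pow(481, Rational(1, 2))))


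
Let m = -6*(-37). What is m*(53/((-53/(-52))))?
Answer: 11544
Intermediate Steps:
m = 222
m*(53/((-53/(-52)))) = 222*(53/((-53/(-52)))) = 222*(53/((-53*(-1/52)))) = 222*(53/(53/52)) = 222*(53*(52/53)) = 222*52 = 11544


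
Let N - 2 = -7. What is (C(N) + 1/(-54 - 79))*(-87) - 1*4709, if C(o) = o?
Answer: -568355/133 ≈ -4273.3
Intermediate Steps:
N = -5 (N = 2 - 7 = -5)
(C(N) + 1/(-54 - 79))*(-87) - 1*4709 = (-5 + 1/(-54 - 79))*(-87) - 1*4709 = (-5 + 1/(-133))*(-87) - 4709 = (-5 - 1/133)*(-87) - 4709 = -666/133*(-87) - 4709 = 57942/133 - 4709 = -568355/133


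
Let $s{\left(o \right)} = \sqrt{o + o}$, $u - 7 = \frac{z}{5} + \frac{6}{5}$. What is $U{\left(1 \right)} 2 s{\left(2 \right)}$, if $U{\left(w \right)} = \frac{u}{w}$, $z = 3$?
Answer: $\frac{176}{5} \approx 35.2$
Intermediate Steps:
$u = \frac{44}{5}$ ($u = 7 + \left(\frac{3}{5} + \frac{6}{5}\right) = 7 + \frac{9}{5} = \frac{44}{5} \approx 8.8$)
$s{\left(o \right)} = \sqrt{2} \sqrt{o}$ ($s{\left(o \right)} = \sqrt{2 o} = \sqrt{2} \sqrt{o}$)
$U{\left(w \right)} = \frac{44}{5 w}$
$U{\left(1 \right)} 2 s{\left(2 \right)} = \frac{44}{5 \cdot 1} \cdot 2 \sqrt{2} \sqrt{2} = \frac{44}{5} \cdot 1 \cdot 2 \cdot 2 = \frac{44}{5} \cdot 2 \cdot 2 = \frac{88}{5} \cdot 2 = \frac{176}{5}$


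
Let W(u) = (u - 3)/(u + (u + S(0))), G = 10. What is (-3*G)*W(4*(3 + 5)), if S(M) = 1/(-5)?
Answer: -150/11 ≈ -13.636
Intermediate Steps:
S(M) = -1/5
W(u) = (-3 + u)/(-1/5 + 2*u) (W(u) = (u - 3)/(u + (u - 1/5)) = (-3 + u)/(u + (-1/5 + u)) = (-3 + u)/(-1/5 + 2*u))
(-3*G)*W(4*(3 + 5)) = (-3*10)*(5*(-3 + 4*(3 + 5))/(-1 + 10*(4*(3 + 5)))) = -150*(-3 + 4*8)/(-1 + 10*(4*8)) = -150*(-3 + 32)/(-1 + 10*32) = -150*29/(-1 + 320) = -150*29/319 = -30*5/11 = -150/11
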